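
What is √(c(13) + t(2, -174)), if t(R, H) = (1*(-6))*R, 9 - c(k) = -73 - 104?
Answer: √174 ≈ 13.191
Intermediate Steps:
c(k) = 186 (c(k) = 9 - (-73 - 104) = 9 - 1*(-177) = 9 + 177 = 186)
t(R, H) = -6*R
√(c(13) + t(2, -174)) = √(186 - 6*2) = √(186 - 12) = √174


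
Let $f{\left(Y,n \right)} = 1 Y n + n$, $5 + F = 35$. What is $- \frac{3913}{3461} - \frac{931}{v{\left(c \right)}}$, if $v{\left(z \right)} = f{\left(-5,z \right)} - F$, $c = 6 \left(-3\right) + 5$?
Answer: $- \frac{3308277}{76142} \approx -43.449$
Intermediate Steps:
$F = 30$ ($F = -5 + 35 = 30$)
$f{\left(Y,n \right)} = n + Y n$ ($f{\left(Y,n \right)} = Y n + n = n + Y n$)
$c = -13$ ($c = -18 + 5 = -13$)
$v{\left(z \right)} = -30 - 4 z$ ($v{\left(z \right)} = z \left(1 - 5\right) - 30 = z \left(-4\right) - 30 = - 4 z - 30 = -30 - 4 z$)
$- \frac{3913}{3461} - \frac{931}{v{\left(c \right)}} = - \frac{3913}{3461} - \frac{931}{-30 - -52} = \left(-3913\right) \frac{1}{3461} - \frac{931}{-30 + 52} = - \frac{3913}{3461} - \frac{931}{22} = - \frac{3308277}{76142}$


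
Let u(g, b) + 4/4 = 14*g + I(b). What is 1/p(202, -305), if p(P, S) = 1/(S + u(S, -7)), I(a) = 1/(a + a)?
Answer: -64065/14 ≈ -4576.1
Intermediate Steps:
I(a) = 1/(2*a)
u(g, b) = -1 + 1/(2*b) + 14*g (u(g, b) = -1 + (14*g + 1/(2*b)) = -1 + (1/(2*b) + 14*g) = -1 + 1/(2*b) + 14*g)
p(P, S) = 1/(-15/14 + 15*S) (p(P, S) = 1/(S + (-1 + (½)/(-7) + 14*S)) = 1/(S + (-1 + (½)*(-⅐) + 14*S)) = 1/(S + (-1 - 1/14 + 14*S)) = 1/(S + (-15/14 + 14*S)) = 1/(-15/14 + 15*S))
1/p(202, -305) = 1/(14/(15*(-1 + 14*(-305)))) = 1/(14/(15*(-1 - 4270))) = 1/((14/15)/(-4271)) = 1/((14/15)*(-1/4271)) = 1/(-14/64065) = -64065/14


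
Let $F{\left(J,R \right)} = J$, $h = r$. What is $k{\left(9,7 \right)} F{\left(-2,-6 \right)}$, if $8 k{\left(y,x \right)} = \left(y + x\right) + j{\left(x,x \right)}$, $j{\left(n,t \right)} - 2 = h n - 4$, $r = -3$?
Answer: $\frac{7}{4} \approx 1.75$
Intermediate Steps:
$h = -3$
$j{\left(n,t \right)} = -2 - 3 n$ ($j{\left(n,t \right)} = 2 - \left(4 + 3 n\right) = -2 - 3 n$)
$k{\left(y,x \right)} = - \frac{1}{4} - \frac{x}{4} + \frac{y}{8}$ ($k{\left(y,x \right)} = \frac{\left(y + x\right) - \left(2 + 3 x\right)}{8} = \frac{\left(x + y\right) - \left(2 + 3 x\right)}{8} = \frac{-2 + y - 2 x}{8} = - \frac{1}{4} - \frac{x}{4} + \frac{y}{8}$)
$k{\left(9,7 \right)} F{\left(-2,-6 \right)} = \left(- \frac{1}{4} - \frac{7}{4} + \frac{1}{8} \cdot 9\right) \left(-2\right) = \left(- \frac{1}{4} - \frac{7}{4} + \frac{9}{8}\right) \left(-2\right) = \left(- \frac{7}{8}\right) \left(-2\right) = \frac{7}{4}$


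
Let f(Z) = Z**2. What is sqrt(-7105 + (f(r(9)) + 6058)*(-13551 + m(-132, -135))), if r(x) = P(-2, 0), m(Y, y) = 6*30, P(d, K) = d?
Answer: I*sqrt(81062107) ≈ 9003.5*I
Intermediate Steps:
m(Y, y) = 180
r(x) = -2
sqrt(-7105 + (f(r(9)) + 6058)*(-13551 + m(-132, -135))) = sqrt(-7105 + ((-2)**2 + 6058)*(-13551 + 180)) = sqrt(-7105 + (4 + 6058)*(-13371)) = sqrt(-7105 + 6062*(-13371)) = sqrt(-7105 - 81055002) = sqrt(-81062107) = I*sqrt(81062107)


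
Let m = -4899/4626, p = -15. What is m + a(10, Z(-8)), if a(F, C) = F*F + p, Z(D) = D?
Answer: 129437/1542 ≈ 83.941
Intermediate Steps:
m = -1633/1542 (m = -4899*1/4626 = -1633/1542 ≈ -1.0590)
a(F, C) = -15 + F² (a(F, C) = F*F - 15 = F² - 15 = -15 + F²)
m + a(10, Z(-8)) = -1633/1542 + (-15 + 10²) = -1633/1542 + (-15 + 100) = -1633/1542 + 85 = 129437/1542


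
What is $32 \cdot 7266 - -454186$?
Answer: $686698$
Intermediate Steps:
$32 \cdot 7266 - -454186 = 232512 + 454186 = 686698$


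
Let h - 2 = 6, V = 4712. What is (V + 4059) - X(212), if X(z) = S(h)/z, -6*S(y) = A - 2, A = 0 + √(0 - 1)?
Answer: 5578355/636 + I/1272 ≈ 8771.0 + 0.00078616*I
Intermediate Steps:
A = I (A = 0 + √(-1) = 0 + I = I ≈ 1.0*I)
h = 8 (h = 2 + 6 = 8)
S(y) = ⅓ - I/6 (S(y) = -(I - 2)/6 = -(-2 + I)/6 = ⅓ - I/6)
X(z) = (⅓ - I/6)/z
(V + 4059) - X(212) = (4712 + 4059) - (2 - I)/(6*212) = 8771 - (2 - I)/(6*212) = 8771 - (1/636 - I/1272) = 8771 + (-1/636 + I/1272) = 5578355/636 + I/1272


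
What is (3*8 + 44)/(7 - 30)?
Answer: -68/23 ≈ -2.9565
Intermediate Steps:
(3*8 + 44)/(7 - 30) = (24 + 44)/(-23) = 68*(-1/23) = -68/23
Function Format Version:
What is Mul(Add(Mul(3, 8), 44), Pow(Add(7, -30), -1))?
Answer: Rational(-68, 23) ≈ -2.9565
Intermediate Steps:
Mul(Add(Mul(3, 8), 44), Pow(Add(7, -30), -1)) = Mul(Add(24, 44), Pow(-23, -1)) = Mul(68, Rational(-1, 23)) = Rational(-68, 23)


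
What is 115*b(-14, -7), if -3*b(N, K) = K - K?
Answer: 0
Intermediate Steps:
b(N, K) = 0 (b(N, K) = -(K - K)/3 = -⅓*0 = 0)
115*b(-14, -7) = 115*0 = 0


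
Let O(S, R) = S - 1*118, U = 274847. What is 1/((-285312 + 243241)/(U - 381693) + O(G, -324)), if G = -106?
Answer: -106846/23891433 ≈ -0.0044721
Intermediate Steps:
O(S, R) = -118 + S (O(S, R) = S - 118 = -118 + S)
1/((-285312 + 243241)/(U - 381693) + O(G, -324)) = 1/((-285312 + 243241)/(274847 - 381693) + (-118 - 106)) = 1/(-42071/(-106846) - 224) = 1/(-42071*(-1/106846) - 224) = 1/(42071/106846 - 224) = 1/(-23891433/106846) = -106846/23891433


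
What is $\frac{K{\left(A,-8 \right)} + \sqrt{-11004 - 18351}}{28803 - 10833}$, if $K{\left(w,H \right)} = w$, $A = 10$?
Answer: $\frac{1}{1797} + \frac{i \sqrt{29355}}{17970} \approx 0.00055648 + 0.0095344 i$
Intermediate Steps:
$\frac{K{\left(A,-8 \right)} + \sqrt{-11004 - 18351}}{28803 - 10833} = \frac{10 + \sqrt{-11004 - 18351}}{28803 - 10833} = \frac{10 + \sqrt{-29355}}{17970} = \left(10 + i \sqrt{29355}\right) \frac{1}{17970} = \frac{1}{1797} + \frac{i \sqrt{29355}}{17970}$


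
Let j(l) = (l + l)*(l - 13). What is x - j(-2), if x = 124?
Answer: 64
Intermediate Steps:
j(l) = 2*l*(-13 + l) (j(l) = (2*l)*(-13 + l) = 2*l*(-13 + l))
x - j(-2) = 124 - 2*(-2)*(-13 - 2) = 124 - 2*(-2)*(-15) = 124 - 1*60 = 124 - 60 = 64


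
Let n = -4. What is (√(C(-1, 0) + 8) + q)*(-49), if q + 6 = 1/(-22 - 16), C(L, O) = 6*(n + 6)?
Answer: 11221/38 - 98*√5 ≈ 76.155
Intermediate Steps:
C(L, O) = 12 (C(L, O) = 6*(-4 + 6) = 6*2 = 12)
q = -229/38 (q = -6 + 1/(-22 - 16) = -6 + 1/(-38) = -6 - 1/38 = -229/38 ≈ -6.0263)
(√(C(-1, 0) + 8) + q)*(-49) = (√(12 + 8) - 229/38)*(-49) = (√20 - 229/38)*(-49) = (2*√5 - 229/38)*(-49) = (-229/38 + 2*√5)*(-49) = 11221/38 - 98*√5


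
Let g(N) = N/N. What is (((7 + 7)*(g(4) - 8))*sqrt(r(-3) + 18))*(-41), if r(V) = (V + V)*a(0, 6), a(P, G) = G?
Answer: 12054*I*sqrt(2) ≈ 17047.0*I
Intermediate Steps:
g(N) = 1
r(V) = 12*V (r(V) = (V + V)*6 = (2*V)*6 = 12*V)
(((7 + 7)*(g(4) - 8))*sqrt(r(-3) + 18))*(-41) = (((7 + 7)*(1 - 8))*sqrt(12*(-3) + 18))*(-41) = ((14*(-7))*sqrt(-36 + 18))*(-41) = -294*I*sqrt(2)*(-41) = 12054*I*sqrt(2)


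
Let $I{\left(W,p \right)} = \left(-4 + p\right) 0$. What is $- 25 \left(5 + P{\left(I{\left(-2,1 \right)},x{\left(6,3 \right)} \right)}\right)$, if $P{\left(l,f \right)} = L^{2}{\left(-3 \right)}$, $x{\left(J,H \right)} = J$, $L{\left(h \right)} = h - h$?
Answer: $-125$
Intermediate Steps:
$I{\left(W,p \right)} = 0$
$L{\left(h \right)} = 0$
$P{\left(l,f \right)} = 0$ ($P{\left(l,f \right)} = 0^{2} = 0$)
$- 25 \left(5 + P{\left(I{\left(-2,1 \right)},x{\left(6,3 \right)} \right)}\right) = - 25 \left(5 + 0\right) = \left(-25\right) 5 = -125$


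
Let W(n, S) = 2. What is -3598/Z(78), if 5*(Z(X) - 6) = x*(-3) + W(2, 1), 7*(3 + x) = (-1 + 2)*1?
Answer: -62965/142 ≈ -443.42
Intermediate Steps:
x = -20/7 (x = -3 + ((-1 + 2)*1)/7 = -3 + (1*1)/7 = -3 + (1/7)*1 = -3 + 1/7 = -20/7 ≈ -2.8571)
Z(X) = 284/35 (Z(X) = 6 + (-20/7*(-3) + 2)/5 = 6 + (60/7 + 2)/5 = 6 + (1/5)*(74/7) = 6 + 74/35 = 284/35)
-3598/Z(78) = -3598/284/35 = -3598*35/284 = -62965/142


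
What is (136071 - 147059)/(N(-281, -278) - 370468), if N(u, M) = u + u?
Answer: 5494/185515 ≈ 0.029615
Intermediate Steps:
N(u, M) = 2*u
(136071 - 147059)/(N(-281, -278) - 370468) = (136071 - 147059)/(2*(-281) - 370468) = -10988/(-562 - 370468) = -10988/(-371030) = -10988*(-1/371030) = 5494/185515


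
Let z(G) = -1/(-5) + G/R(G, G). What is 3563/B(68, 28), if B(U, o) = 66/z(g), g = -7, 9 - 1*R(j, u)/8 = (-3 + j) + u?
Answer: 616399/68640 ≈ 8.9802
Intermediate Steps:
R(j, u) = 96 - 8*j - 8*u (R(j, u) = 72 - 8*((-3 + j) + u) = 72 - 8*(-3 + j + u) = 72 + (24 - 8*j - 8*u) = 96 - 8*j - 8*u)
z(G) = 1/5 + G/(96 - 16*G) (z(G) = -1/(-5) + G/(96 - 8*G - 8*G) = -1*(-1/5) + G/(96 - 16*G) = 1/5 + G/(96 - 16*G))
B(U, o) = 68640/173 (B(U, o) = 66/(((-96 + 11*(-7))/(80*(-6 - 7)))) = 66/(((1/80)*(-96 - 77)/(-13))) = 66/(((1/80)*(-1/13)*(-173))) = 66/(173/1040) = 66*(1040/173) = 68640/173)
3563/B(68, 28) = 3563/(68640/173) = 3563*(173/68640) = 616399/68640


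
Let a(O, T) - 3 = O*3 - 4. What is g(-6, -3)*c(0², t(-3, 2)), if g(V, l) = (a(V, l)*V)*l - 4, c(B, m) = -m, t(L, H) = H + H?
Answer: 1384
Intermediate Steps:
t(L, H) = 2*H
a(O, T) = -1 + 3*O (a(O, T) = 3 + (O*3 - 4) = 3 + (3*O - 4) = 3 + (-4 + 3*O) = -1 + 3*O)
g(V, l) = -4 + V*l*(-1 + 3*V) (g(V, l) = ((-1 + 3*V)*V)*l - 4 = (V*(-1 + 3*V))*l - 4 = V*l*(-1 + 3*V) - 4 = -4 + V*l*(-1 + 3*V))
g(-6, -3)*c(0², t(-3, 2)) = (-4 - 6*(-3)*(-1 + 3*(-6)))*(-2*2) = (-4 - 6*(-3)*(-1 - 18))*(-1*4) = (-4 - 6*(-3)*(-19))*(-4) = (-4 - 342)*(-4) = -346*(-4) = 1384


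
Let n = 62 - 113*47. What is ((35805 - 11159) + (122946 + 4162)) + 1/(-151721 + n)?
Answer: 23820825379/156970 ≈ 1.5175e+5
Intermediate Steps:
n = -5249 (n = 62 - 5311 = -5249)
((35805 - 11159) + (122946 + 4162)) + 1/(-151721 + n) = ((35805 - 11159) + (122946 + 4162)) + 1/(-151721 - 5249) = (24646 + 127108) + 1/(-156970) = 151754 - 1/156970 = 23820825379/156970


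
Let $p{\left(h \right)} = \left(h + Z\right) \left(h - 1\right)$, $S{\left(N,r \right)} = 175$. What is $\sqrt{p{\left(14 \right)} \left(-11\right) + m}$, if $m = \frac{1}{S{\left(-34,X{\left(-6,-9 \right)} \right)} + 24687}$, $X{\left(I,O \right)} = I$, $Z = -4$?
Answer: $\frac{i \sqrt{883910208058}}{24862} \approx 37.815 i$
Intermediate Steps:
$p{\left(h \right)} = \left(-1 + h\right) \left(-4 + h\right)$ ($p{\left(h \right)} = \left(h - 4\right) \left(h - 1\right) = \left(-4 + h\right) \left(-1 + h\right) = \left(-1 + h\right) \left(-4 + h\right)$)
$m = \frac{1}{24862}$ ($m = \frac{1}{175 + 24687} = \frac{1}{24862} \approx 4.0222 \cdot 10^{-5}$)
$\sqrt{p{\left(14 \right)} \left(-11\right) + m} = \sqrt{\left(4 + 14^{2} - 70\right) \left(-11\right) + \frac{1}{24862}} = \sqrt{\left(4 + 196 - 70\right) \left(-11\right) + \frac{1}{24862}} = \sqrt{130 \left(-11\right) + \frac{1}{24862}} = \sqrt{-1430 + \frac{1}{24862}} = \sqrt{- \frac{35552659}{24862}} = \frac{i \sqrt{883910208058}}{24862}$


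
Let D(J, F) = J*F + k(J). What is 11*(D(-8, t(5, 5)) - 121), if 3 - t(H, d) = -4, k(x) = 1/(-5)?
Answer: -9746/5 ≈ -1949.2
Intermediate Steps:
k(x) = -⅕
t(H, d) = 7 (t(H, d) = 3 - 1*(-4) = 3 + 4 = 7)
D(J, F) = -⅕ + F*J (D(J, F) = J*F - ⅕ = F*J - ⅕ = -⅕ + F*J)
11*(D(-8, t(5, 5)) - 121) = 11*((-⅕ + 7*(-8)) - 121) = 11*((-⅕ - 56) - 121) = 11*(-281/5 - 121) = 11*(-886/5) = -9746/5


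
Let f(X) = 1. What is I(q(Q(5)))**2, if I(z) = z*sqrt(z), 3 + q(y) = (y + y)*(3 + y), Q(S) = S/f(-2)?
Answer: 456533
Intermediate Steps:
Q(S) = S (Q(S) = S/1 = S*1 = S)
q(y) = -3 + 2*y*(3 + y) (q(y) = -3 + (y + y)*(3 + y) = -3 + (2*y)*(3 + y) = -3 + 2*y*(3 + y))
I(z) = z**(3/2)
I(q(Q(5)))**2 = ((-3 + 2*5**2 + 6*5)**(3/2))**2 = ((-3 + 2*25 + 30)**(3/2))**2 = ((-3 + 50 + 30)**(3/2))**2 = (77**(3/2))**2 = (77*sqrt(77))**2 = 456533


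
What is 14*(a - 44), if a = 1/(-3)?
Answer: -1862/3 ≈ -620.67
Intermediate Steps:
a = -⅓ ≈ -0.33333
14*(a - 44) = 14*(-⅓ - 44) = 14*(-133/3) = -1862/3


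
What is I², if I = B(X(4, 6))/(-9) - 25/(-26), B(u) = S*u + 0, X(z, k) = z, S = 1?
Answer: 14641/54756 ≈ 0.26739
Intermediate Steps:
B(u) = u (B(u) = 1*u + 0 = u + 0 = u)
I = 121/234 (I = 4/(-9) - 25/(-26) = 4*(-⅑) - 25*(-1/26) = -4/9 + 25/26 = 121/234 ≈ 0.51709)
I² = (121/234)² = 14641/54756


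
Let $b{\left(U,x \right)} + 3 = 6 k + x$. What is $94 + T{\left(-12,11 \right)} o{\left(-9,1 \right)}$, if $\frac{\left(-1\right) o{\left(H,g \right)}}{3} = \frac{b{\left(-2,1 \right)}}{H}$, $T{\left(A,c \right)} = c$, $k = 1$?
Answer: $\frac{326}{3} \approx 108.67$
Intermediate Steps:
$b{\left(U,x \right)} = 3 + x$ ($b{\left(U,x \right)} = -3 + \left(6 \cdot 1 + x\right) = -3 + \left(6 + x\right) = 3 + x$)
$o{\left(H,g \right)} = - \frac{12}{H}$ ($o{\left(H,g \right)} = - 3 \frac{3 + 1}{H} = - 3 \frac{4}{H} = - \frac{12}{H}$)
$94 + T{\left(-12,11 \right)} o{\left(-9,1 \right)} = 94 + 11 \left(- \frac{12}{-9}\right) = 94 + 11 \left(\left(-12\right) \left(- \frac{1}{9}\right)\right) = 94 + 11 \cdot \frac{4}{3} = 94 + \frac{44}{3} = \frac{326}{3}$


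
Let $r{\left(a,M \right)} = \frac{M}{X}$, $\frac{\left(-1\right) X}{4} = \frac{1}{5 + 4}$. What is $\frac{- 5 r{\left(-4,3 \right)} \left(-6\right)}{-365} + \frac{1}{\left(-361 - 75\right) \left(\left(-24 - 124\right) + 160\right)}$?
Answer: $\frac{211823}{381936} \approx 0.5546$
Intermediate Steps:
$X = - \frac{4}{9}$ ($X = - \frac{4}{5 + 4} = - \frac{4}{9} \approx -0.44444$)
$r{\left(a,M \right)} = - \frac{9 M}{4}$ ($r{\left(a,M \right)} = \frac{M}{- \frac{4}{9}} = M \left(- \frac{9}{4}\right) = - \frac{9 M}{4}$)
$\frac{- 5 r{\left(-4,3 \right)} \left(-6\right)}{-365} + \frac{1}{\left(-361 - 75\right) \left(\left(-24 - 124\right) + 160\right)} = \frac{- 5 \left(\left(- \frac{9}{4}\right) 3\right) \left(-6\right)}{-365} + \frac{1}{\left(-361 - 75\right) \left(\left(-24 - 124\right) + 160\right)} = \left(-5\right) \left(- \frac{27}{4}\right) \left(-6\right) \left(- \frac{1}{365}\right) + \frac{1}{\left(-436\right) \left(-148 + 160\right)} = \frac{135}{4} \left(-6\right) \left(- \frac{1}{365}\right) - \frac{1}{436 \cdot 12} = \left(- \frac{405}{2}\right) \left(- \frac{1}{365}\right) - \frac{1}{5232} = \frac{81}{146} - \frac{1}{5232} = \frac{211823}{381936}$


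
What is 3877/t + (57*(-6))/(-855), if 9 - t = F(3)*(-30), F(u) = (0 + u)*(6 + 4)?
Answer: 21203/4545 ≈ 4.6651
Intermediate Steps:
F(u) = 10*u (F(u) = u*10 = 10*u)
t = 909 (t = 9 - 10*3*(-30) = 9 - 30*(-30) = 9 - 1*(-900) = 9 + 900 = 909)
3877/t + (57*(-6))/(-855) = 3877/909 + (57*(-6))/(-855) = 3877*(1/909) - 342*(-1/855) = 3877/909 + 2/5 = 21203/4545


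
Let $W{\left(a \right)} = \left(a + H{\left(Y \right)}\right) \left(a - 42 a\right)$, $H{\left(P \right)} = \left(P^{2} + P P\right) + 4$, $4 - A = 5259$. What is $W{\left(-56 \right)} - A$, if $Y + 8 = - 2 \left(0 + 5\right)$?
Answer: $1373671$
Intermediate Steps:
$A = -5255$ ($A = 4 - 5259 = -5255$)
$Y = -18$ ($Y = -8 - 2 \left(0 + 5\right) = -8 - 10 = -18$)
$H{\left(P \right)} = 4 + 2 P^{2}$ ($H{\left(P \right)} = \left(P^{2} + P^{2}\right) + 4 = 2 P^{2} + 4 = 4 + 2 P^{2}$)
$W{\left(a \right)} = - 41 a \left(652 + a\right)$ ($W{\left(a \right)} = \left(a + \left(4 + 2 \left(-18\right)^{2}\right)\right) \left(a - 42 a\right) = \left(a + \left(4 + 2 \cdot 324\right)\right) \left(- 41 a\right) = \left(a + \left(4 + 648\right)\right) \left(- 41 a\right) = \left(a + 652\right) \left(- 41 a\right) = \left(652 + a\right) \left(- 41 a\right) = - 41 a \left(652 + a\right)$)
$W{\left(-56 \right)} - A = \left(-41\right) \left(-56\right) \left(652 - 56\right) - -5255 = \left(-41\right) \left(-56\right) 596 + 5255 = 1368416 + 5255 = 1373671$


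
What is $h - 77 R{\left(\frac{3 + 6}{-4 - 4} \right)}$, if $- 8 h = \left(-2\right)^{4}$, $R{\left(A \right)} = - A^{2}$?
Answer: $\frac{6109}{64} \approx 95.453$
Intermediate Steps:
$h = -2$ ($h = - \frac{\left(-2\right)^{4}}{8} = \left(- \frac{1}{8}\right) 16 = -2$)
$h - 77 R{\left(\frac{3 + 6}{-4 - 4} \right)} = -2 - 77 \left(- \left(\frac{3 + 6}{-4 - 4}\right)^{2}\right) = -2 - 77 \left(- \left(\frac{9}{-8}\right)^{2}\right) = -2 - 77 \left(- \left(9 \left(- \frac{1}{8}\right)\right)^{2}\right) = -2 - 77 \left(- \left(- \frac{9}{8}\right)^{2}\right) = -2 - 77 \left(\left(-1\right) \frac{81}{64}\right) = -2 - - \frac{6237}{64} = -2 + \frac{6237}{64} = \frac{6109}{64}$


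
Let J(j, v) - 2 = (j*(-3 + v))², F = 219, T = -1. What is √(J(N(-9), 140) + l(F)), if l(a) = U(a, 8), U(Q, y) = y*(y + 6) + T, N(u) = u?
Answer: √1520402 ≈ 1233.0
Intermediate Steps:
J(j, v) = 2 + j²*(-3 + v)² (J(j, v) = 2 + (j*(-3 + v))² = 2 + j²*(-3 + v)²)
U(Q, y) = -1 + y*(6 + y) (U(Q, y) = y*(y + 6) - 1 = y*(6 + y) - 1 = -1 + y*(6 + y))
l(a) = 111 (l(a) = -1 + 8² + 6*8 = -1 + 64 + 48 = 111)
√(J(N(-9), 140) + l(F)) = √((2 + (-9)²*(-3 + 140)²) + 111) = √((2 + 81*137²) + 111) = √((2 + 81*18769) + 111) = √((2 + 1520289) + 111) = √(1520291 + 111) = √1520402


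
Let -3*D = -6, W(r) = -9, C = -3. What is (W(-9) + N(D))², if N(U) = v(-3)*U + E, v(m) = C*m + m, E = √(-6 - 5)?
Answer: (3 + I*√11)² ≈ -2.0 + 19.9*I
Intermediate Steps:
E = I*√11 (E = √(-11) = I*√11 ≈ 3.3166*I)
v(m) = -2*m (v(m) = -3*m + m = -2*m)
D = 2 (D = -⅓*(-6) = 2)
N(U) = 6*U + I*√11 (N(U) = (-2*(-3))*U + I*√11 = 6*U + I*√11)
(W(-9) + N(D))² = (-9 + (6*2 + I*√11))² = (-9 + (12 + I*√11))² = (3 + I*√11)²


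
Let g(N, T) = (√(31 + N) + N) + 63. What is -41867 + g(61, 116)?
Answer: -41743 + 2*√23 ≈ -41733.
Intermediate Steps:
g(N, T) = 63 + N + √(31 + N) (g(N, T) = (N + √(31 + N)) + 63 = 63 + N + √(31 + N))
-41867 + g(61, 116) = -41867 + (63 + 61 + √(31 + 61)) = -41867 + (63 + 61 + √92) = -41867 + (63 + 61 + 2*√23) = -41867 + (124 + 2*√23) = -41743 + 2*√23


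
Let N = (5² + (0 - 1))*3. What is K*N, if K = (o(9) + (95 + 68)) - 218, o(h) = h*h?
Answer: 1872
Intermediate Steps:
o(h) = h²
K = 26 (K = (9² + (95 + 68)) - 218 = (81 + 163) - 218 = 244 - 218 = 26)
N = 72 (N = (25 - 1)*3 = 24*3 = 72)
K*N = 26*72 = 1872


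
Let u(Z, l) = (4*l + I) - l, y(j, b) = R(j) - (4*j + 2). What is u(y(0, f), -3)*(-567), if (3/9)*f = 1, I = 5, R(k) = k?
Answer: 2268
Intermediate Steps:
f = 3 (f = 3*1 = 3)
y(j, b) = -2 - 3*j (y(j, b) = j - (4*j + 2) = j - (2 + 4*j) = j + (-2 - 4*j) = -2 - 3*j)
u(Z, l) = 5 + 3*l (u(Z, l) = (4*l + 5) - l = (5 + 4*l) - l = 5 + 3*l)
u(y(0, f), -3)*(-567) = (5 + 3*(-3))*(-567) = (5 - 9)*(-567) = -4*(-567) = 2268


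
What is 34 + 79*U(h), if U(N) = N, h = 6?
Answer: 508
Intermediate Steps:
34 + 79*U(h) = 34 + 79*6 = 34 + 474 = 508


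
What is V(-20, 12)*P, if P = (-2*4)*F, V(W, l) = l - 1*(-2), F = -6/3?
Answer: 224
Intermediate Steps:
F = -2 (F = -6*1/3 = -2)
V(W, l) = 2 + l (V(W, l) = l + 2 = 2 + l)
P = 16 (P = -2*4*(-2) = -8*(-2) = 16)
V(-20, 12)*P = (2 + 12)*16 = 14*16 = 224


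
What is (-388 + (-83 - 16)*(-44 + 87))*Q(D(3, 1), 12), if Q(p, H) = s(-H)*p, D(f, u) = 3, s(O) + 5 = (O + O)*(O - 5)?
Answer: -5615805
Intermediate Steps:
s(O) = -5 + 2*O*(-5 + O) (s(O) = -5 + (O + O)*(O - 5) = -5 + (2*O)*(-5 + O) = -5 + 2*O*(-5 + O))
Q(p, H) = p*(-5 + 2*H² + 10*H) (Q(p, H) = (-5 - (-10)*H + 2*(-H)²)*p = (-5 + 10*H + 2*H²)*p = (-5 + 2*H² + 10*H)*p = p*(-5 + 2*H² + 10*H))
(-388 + (-83 - 16)*(-44 + 87))*Q(D(3, 1), 12) = (-388 + (-83 - 16)*(-44 + 87))*(3*(-5 + 2*12² + 10*12)) = (-388 - 99*43)*(3*(-5 + 2*144 + 120)) = (-388 - 4257)*(3*(-5 + 288 + 120)) = -13935*403 = -4645*1209 = -5615805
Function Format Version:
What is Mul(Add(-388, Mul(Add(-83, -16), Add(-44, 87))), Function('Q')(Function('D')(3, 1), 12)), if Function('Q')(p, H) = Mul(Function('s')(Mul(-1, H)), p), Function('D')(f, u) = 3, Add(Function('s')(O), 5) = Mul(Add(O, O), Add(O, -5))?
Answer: -5615805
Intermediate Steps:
Function('s')(O) = Add(-5, Mul(2, O, Add(-5, O))) (Function('s')(O) = Add(-5, Mul(Add(O, O), Add(O, -5))) = Add(-5, Mul(Mul(2, O), Add(-5, O))) = Add(-5, Mul(2, O, Add(-5, O))))
Function('Q')(p, H) = Mul(p, Add(-5, Mul(2, Pow(H, 2)), Mul(10, H))) (Function('Q')(p, H) = Mul(Add(-5, Mul(-10, Mul(-1, H)), Mul(2, Pow(Mul(-1, H), 2))), p) = Mul(Add(-5, Mul(10, H), Mul(2, Pow(H, 2))), p) = Mul(Add(-5, Mul(2, Pow(H, 2)), Mul(10, H)), p) = Mul(p, Add(-5, Mul(2, Pow(H, 2)), Mul(10, H))))
Mul(Add(-388, Mul(Add(-83, -16), Add(-44, 87))), Function('Q')(Function('D')(3, 1), 12)) = Mul(Add(-388, Mul(Add(-83, -16), Add(-44, 87))), Mul(3, Add(-5, Mul(2, Pow(12, 2)), Mul(10, 12)))) = Mul(Add(-388, Mul(-99, 43)), Mul(3, Add(-5, Mul(2, 144), 120))) = Mul(Add(-388, -4257), Mul(3, Add(-5, 288, 120))) = Mul(-4645, Mul(3, 403)) = Mul(-4645, 1209) = -5615805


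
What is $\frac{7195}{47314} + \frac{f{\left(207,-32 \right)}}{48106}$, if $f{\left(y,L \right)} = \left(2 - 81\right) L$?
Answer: $\frac{232866231}{1138043642} \approx 0.20462$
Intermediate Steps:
$f{\left(y,L \right)} = - 79 L$ ($f{\left(y,L \right)} = \left(2 - 81\right) L = - 79 L$)
$\frac{7195}{47314} + \frac{f{\left(207,-32 \right)}}{48106} = \frac{7195}{47314} + \frac{\left(-79\right) \left(-32\right)}{48106} = 7195 \cdot \frac{1}{47314} + 2528 \cdot \frac{1}{48106} = \frac{7195}{47314} + \frac{1264}{24053} = \frac{232866231}{1138043642}$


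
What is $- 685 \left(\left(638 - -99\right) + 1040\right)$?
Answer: $-1217245$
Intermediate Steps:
$- 685 \left(\left(638 - -99\right) + 1040\right) = - 685 \left(\left(638 + 99\right) + 1040\right) = - 685 \left(737 + 1040\right) = \left(-685\right) 1777 = -1217245$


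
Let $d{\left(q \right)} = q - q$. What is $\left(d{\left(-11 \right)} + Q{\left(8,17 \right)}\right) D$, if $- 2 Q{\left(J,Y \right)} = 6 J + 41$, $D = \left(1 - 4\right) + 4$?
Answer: $- \frac{89}{2} \approx -44.5$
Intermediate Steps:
$d{\left(q \right)} = 0$
$D = 1$ ($D = -3 + 4 = 1$)
$Q{\left(J,Y \right)} = - \frac{41}{2} - 3 J$ ($Q{\left(J,Y \right)} = - \frac{6 J + 41}{2} = - \frac{41 + 6 J}{2} = - \frac{41}{2} - 3 J$)
$\left(d{\left(-11 \right)} + Q{\left(8,17 \right)}\right) D = \left(0 - \frac{89}{2}\right) 1 = \left(- \frac{89}{2}\right) 1 = - \frac{89}{2}$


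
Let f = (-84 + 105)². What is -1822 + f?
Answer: -1381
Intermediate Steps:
f = 441 (f = 21² = 441)
-1822 + f = -1822 + 441 = -1381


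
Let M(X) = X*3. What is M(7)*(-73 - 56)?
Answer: -2709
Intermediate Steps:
M(X) = 3*X
M(7)*(-73 - 56) = (3*7)*(-73 - 56) = 21*(-129) = -2709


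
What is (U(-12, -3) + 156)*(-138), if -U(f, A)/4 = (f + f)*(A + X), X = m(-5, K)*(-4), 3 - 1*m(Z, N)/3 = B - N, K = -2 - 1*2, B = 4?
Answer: -776664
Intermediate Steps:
K = -4 (K = -2 - 2 = -4)
m(Z, N) = -3 + 3*N (m(Z, N) = 9 - 3*(4 - N) = 9 + (-12 + 3*N) = -3 + 3*N)
X = 60 (X = (-3 + 3*(-4))*(-4) = (-3 - 12)*(-4) = -15*(-4) = 60)
U(f, A) = -8*f*(60 + A) (U(f, A) = -4*(f + f)*(A + 60) = -4*2*f*(60 + A) = -8*f*(60 + A))
(U(-12, -3) + 156)*(-138) = (-8*(-12)*(60 - 3) + 156)*(-138) = (-8*(-12)*57 + 156)*(-138) = (5472 + 156)*(-138) = 5628*(-138) = -776664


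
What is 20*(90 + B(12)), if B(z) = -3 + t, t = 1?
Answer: 1760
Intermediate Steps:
B(z) = -2 (B(z) = -3 + 1 = -2)
20*(90 + B(12)) = 20*(90 - 2) = 20*88 = 1760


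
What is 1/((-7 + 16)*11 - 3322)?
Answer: -1/3223 ≈ -0.00031027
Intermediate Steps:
1/((-7 + 16)*11 - 3322) = 1/(9*11 - 3322) = 1/(99 - 3322) = 1/(-3223) = -1/3223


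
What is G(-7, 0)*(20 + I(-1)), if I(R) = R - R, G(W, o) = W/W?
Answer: 20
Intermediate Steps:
G(W, o) = 1
I(R) = 0
G(-7, 0)*(20 + I(-1)) = 1*(20 + 0) = 1*20 = 20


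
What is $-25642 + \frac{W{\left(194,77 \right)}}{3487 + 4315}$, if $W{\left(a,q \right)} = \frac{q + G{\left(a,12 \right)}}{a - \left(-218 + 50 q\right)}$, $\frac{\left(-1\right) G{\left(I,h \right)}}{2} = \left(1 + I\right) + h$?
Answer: $- \frac{687802442855}{26823276} \approx -25642.0$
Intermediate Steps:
$G{\left(I,h \right)} = -2 - 2 I - 2 h$ ($G{\left(I,h \right)} = - 2 \left(\left(1 + I\right) + h\right) = - 2 \left(1 + I + h\right) = -2 - 2 I - 2 h$)
$W{\left(a,q \right)} = \frac{-26 + q - 2 a}{218 + a - 50 q}$ ($W{\left(a,q \right)} = \frac{q - \left(26 + 2 a\right)}{a - \left(-218 + 50 q\right)} = \frac{-26 + q - 2 a}{218 + a - 50 q}$)
$-25642 + \frac{W{\left(194,77 \right)}}{3487 + 4315} = -25642 + \frac{\frac{1}{218 + 194 - 3850} \left(-26 + 77 - 388\right)}{3487 + 4315} = -25642 + \frac{\frac{1}{218 + 194 - 3850} \left(-26 + 77 - 388\right)}{7802} = -25642 + \frac{1}{-3438} \left(-337\right) \frac{1}{7802} = -25642 + \left(- \frac{1}{3438}\right) \left(-337\right) \frac{1}{7802} = -25642 + \frac{337}{3438} \cdot \frac{1}{7802} = -25642 + \frac{337}{26823276} = - \frac{687802442855}{26823276}$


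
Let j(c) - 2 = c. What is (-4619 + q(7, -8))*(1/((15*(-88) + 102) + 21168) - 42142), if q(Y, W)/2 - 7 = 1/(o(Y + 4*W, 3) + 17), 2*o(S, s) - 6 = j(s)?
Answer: 24888216009097/128250 ≈ 1.9406e+8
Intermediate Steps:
j(c) = 2 + c
o(S, s) = 4 + s/2 (o(S, s) = 3 + (2 + s)/2 = 3 + (1 + s/2) = 4 + s/2)
q(Y, W) = 634/45 (q(Y, W) = 14 + 2/((4 + (1/2)*3) + 17) = 14 + 2/((4 + 3/2) + 17) = 14 + 2/(11/2 + 17) = 14 + 2/(45/2) = 14 + 2*(2/45) = 14 + 4/45 = 634/45)
(-4619 + q(7, -8))*(1/((15*(-88) + 102) + 21168) - 42142) = (-4619 + 634/45)*(1/((15*(-88) + 102) + 21168) - 42142) = -207221*(1/((-1320 + 102) + 21168) - 42142)/45 = -207221*(1/(-1218 + 21168) - 42142)/45 = -207221*(1/19950 - 42142)/45 = -207221/45*(-840732899/19950) = 24888216009097/128250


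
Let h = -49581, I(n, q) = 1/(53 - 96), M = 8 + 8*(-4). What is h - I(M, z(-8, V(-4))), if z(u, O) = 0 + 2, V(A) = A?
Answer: -2131982/43 ≈ -49581.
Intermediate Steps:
z(u, O) = 2
M = -24 (M = 8 - 32 = -24)
I(n, q) = -1/43 (I(n, q) = 1/(-43) = -1/43)
h - I(M, z(-8, V(-4))) = -49581 - 1*(-1/43) = -49581 + 1/43 = -2131982/43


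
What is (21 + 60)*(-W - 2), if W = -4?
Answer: 162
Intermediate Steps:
(21 + 60)*(-W - 2) = (21 + 60)*(-1*(-4) - 2) = 81*(4 - 2) = 81*2 = 162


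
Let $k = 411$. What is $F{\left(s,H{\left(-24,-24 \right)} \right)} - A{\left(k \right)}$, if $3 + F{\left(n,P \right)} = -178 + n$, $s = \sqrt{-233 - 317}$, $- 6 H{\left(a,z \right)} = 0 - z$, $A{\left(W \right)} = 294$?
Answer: $-475 + 5 i \sqrt{22} \approx -475.0 + 23.452 i$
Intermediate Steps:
$H{\left(a,z \right)} = \frac{z}{6}$ ($H{\left(a,z \right)} = - \frac{0 - z}{6} = - \frac{\left(-1\right) z}{6} = \frac{z}{6}$)
$s = 5 i \sqrt{22}$ ($s = \sqrt{-550} = 5 i \sqrt{22} \approx 23.452 i$)
$F{\left(n,P \right)} = -181 + n$ ($F{\left(n,P \right)} = -3 + \left(-178 + n\right) = -181 + n$)
$F{\left(s,H{\left(-24,-24 \right)} \right)} - A{\left(k \right)} = \left(-181 + 5 i \sqrt{22}\right) - 294 = -475 + 5 i \sqrt{22}$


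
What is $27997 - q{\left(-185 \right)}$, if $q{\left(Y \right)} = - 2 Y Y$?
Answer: $96447$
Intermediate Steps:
$q{\left(Y \right)} = - 2 Y^{2}$
$27997 - q{\left(-185 \right)} = 27997 - - 2 \left(-185\right)^{2} = 27997 - \left(-2\right) 34225 = 27997 - -68450 = 27997 + 68450 = 96447$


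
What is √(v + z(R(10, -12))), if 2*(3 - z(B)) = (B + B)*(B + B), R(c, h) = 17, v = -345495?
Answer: I*√346070 ≈ 588.28*I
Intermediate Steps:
z(B) = 3 - 2*B² (z(B) = 3 - (B + B)*(B + B)/2 = 3 - 2*B*2*B/2 = 3 - 2*B²)
√(v + z(R(10, -12))) = √(-345495 + (3 - 2*17²)) = √(-345495 + (3 - 2*289)) = √(-345495 + (3 - 578)) = √(-345495 - 575) = √(-346070) = I*√346070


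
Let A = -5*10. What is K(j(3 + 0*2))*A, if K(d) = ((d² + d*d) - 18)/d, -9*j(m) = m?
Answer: -8000/3 ≈ -2666.7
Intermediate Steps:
j(m) = -m/9
K(d) = (-18 + 2*d²)/d (K(d) = ((d² + d²) - 18)/d = (2*d² - 18)/d = (-18 + 2*d²)/d)
A = -50
K(j(3 + 0*2))*A = (-18*(-9/(3 + 0*2)) + 2*(-(3 + 0*2)/9))*(-50) = (-18*(-9/(3 + 0)) + 2*(-(3 + 0)/9))*(-50) = (-18/((-⅑*3)) + 2*(-⅑*3))*(-50) = (-18/(-⅓) + 2*(-⅓))*(-50) = (-18*(-3) - ⅔)*(-50) = (54 - ⅔)*(-50) = (160/3)*(-50) = -8000/3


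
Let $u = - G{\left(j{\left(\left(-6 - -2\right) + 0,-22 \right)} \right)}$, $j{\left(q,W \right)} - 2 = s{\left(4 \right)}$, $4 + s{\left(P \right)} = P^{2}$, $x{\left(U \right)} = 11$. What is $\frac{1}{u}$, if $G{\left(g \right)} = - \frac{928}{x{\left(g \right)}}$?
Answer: $\frac{11}{928} \approx 0.011853$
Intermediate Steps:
$s{\left(P \right)} = -4 + P^{2}$
$j{\left(q,W \right)} = 14$ ($j{\left(q,W \right)} = 2 - \left(4 - 4^{2}\right) = 2 + \left(-4 + 16\right) = 2 + 12 = 14$)
$G{\left(g \right)} = - \frac{928}{11}$
$u = \frac{928}{11}$ ($u = \left(-1\right) \left(- \frac{928}{11}\right) = \frac{928}{11} \approx 84.364$)
$\frac{1}{u} = \frac{1}{\frac{928}{11}} = \frac{11}{928}$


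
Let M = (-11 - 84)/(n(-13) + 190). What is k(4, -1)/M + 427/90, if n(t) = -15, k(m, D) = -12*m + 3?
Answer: 149863/1710 ≈ 87.639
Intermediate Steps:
k(m, D) = 3 - 12*m
M = -19/35 (M = (-11 - 84)/(-15 + 190) = -95/175 = -95*1/175 = -19/35 ≈ -0.54286)
k(4, -1)/M + 427/90 = (3 - 12*4)/(-19/35) + 427/90 = (3 - 48)*(-35/19) + 427*(1/90) = -45*(-35/19) + 427/90 = 1575/19 + 427/90 = 149863/1710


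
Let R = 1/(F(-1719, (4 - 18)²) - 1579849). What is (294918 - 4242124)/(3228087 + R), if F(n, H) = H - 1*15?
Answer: -6235275007608/5099305735115 ≈ -1.2228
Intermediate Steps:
F(n, H) = -15 + H (F(n, H) = H - 15 = -15 + H)
R = -1/1579668 (R = 1/((-15 + (4 - 18)²) - 1579849) = 1/((-15 + (-14)²) - 1579849) = 1/((-15 + 196) - 1579849) = 1/(181 - 1579849) = 1/(-1579668) = -1/1579668 ≈ -6.3304e-7)
(294918 - 4242124)/(3228087 + R) = (294918 - 4242124)/(3228087 - 1/1579668) = -3947206/5099305735115/1579668 = -3947206*1579668/5099305735115 = -6235275007608/5099305735115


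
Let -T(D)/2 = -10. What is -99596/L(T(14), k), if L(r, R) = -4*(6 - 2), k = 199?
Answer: 24899/4 ≈ 6224.8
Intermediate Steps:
T(D) = 20 (T(D) = -2*(-10) = 20)
L(r, R) = -16 (L(r, R) = -4*4 = -16)
-99596/L(T(14), k) = -99596/(-16) = -99596*(-1/16) = 24899/4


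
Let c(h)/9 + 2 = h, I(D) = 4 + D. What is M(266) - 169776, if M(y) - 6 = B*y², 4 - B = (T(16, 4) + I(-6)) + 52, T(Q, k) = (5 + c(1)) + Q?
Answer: -4273618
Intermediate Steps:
c(h) = -18 + 9*h
T(Q, k) = -4 + Q (T(Q, k) = (5 + (-18 + 9*1)) + Q = (5 + (-18 + 9)) + Q = (5 - 9) + Q = -4 + Q)
B = -58 (B = 4 - (((-4 + 16) + (4 - 6)) + 52) = 4 - ((12 - 2) + 52) = 4 - (10 + 52) = 4 - 1*62 = 4 - 62 = -58)
M(y) = 6 - 58*y²
M(266) - 169776 = (6 - 58*266²) - 169776 = (6 - 58*70756) - 169776 = (6 - 4103848) - 169776 = -4103842 - 169776 = -4273618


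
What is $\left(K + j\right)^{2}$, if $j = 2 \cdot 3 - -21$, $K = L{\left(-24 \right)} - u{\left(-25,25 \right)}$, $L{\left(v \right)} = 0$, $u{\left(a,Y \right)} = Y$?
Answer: $4$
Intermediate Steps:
$K = -25$ ($K = 0 - 25 = -25$)
$j = 27$ ($j = 6 + 21 = 27$)
$\left(K + j\right)^{2} = \left(-25 + 27\right)^{2} = 2^{2} = 4$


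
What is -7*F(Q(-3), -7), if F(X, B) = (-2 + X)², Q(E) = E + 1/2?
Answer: -567/4 ≈ -141.75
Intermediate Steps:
Q(E) = ½ + E (Q(E) = E + ½ = ½ + E)
-7*F(Q(-3), -7) = -7*(-2 + (½ - 3))² = -7*(-2 - 5/2)² = -7*(-9/2)² = -7*81/4 = -567/4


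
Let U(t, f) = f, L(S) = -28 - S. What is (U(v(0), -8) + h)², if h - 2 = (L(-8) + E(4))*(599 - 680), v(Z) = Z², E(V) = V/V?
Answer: 2350089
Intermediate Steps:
E(V) = 1
h = 1541 (h = 2 + ((-28 - 1*(-8)) + 1)*(599 - 680) = 2 + ((-28 + 8) + 1)*(-81) = 2 + (-20 + 1)*(-81) = 2 - 19*(-81) = 2 + 1539 = 1541)
(U(v(0), -8) + h)² = (-8 + 1541)² = 1533² = 2350089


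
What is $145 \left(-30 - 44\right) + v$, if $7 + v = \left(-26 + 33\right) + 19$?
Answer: $-10711$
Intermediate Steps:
$v = 19$ ($v = -7 + \left(\left(-26 + 33\right) + 19\right) = -7 + \left(7 + 19\right) = -7 + 26 = 19$)
$145 \left(-30 - 44\right) + v = 145 \left(-30 - 44\right) + 19 = 145 \left(-74\right) + 19 = -10730 + 19 = -10711$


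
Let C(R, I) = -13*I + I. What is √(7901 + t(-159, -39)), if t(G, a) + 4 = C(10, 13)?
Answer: √7741 ≈ 87.983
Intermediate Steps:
C(R, I) = -12*I
t(G, a) = -160 (t(G, a) = -4 - 12*13 = -4 - 156 = -160)
√(7901 + t(-159, -39)) = √(7901 - 160) = √7741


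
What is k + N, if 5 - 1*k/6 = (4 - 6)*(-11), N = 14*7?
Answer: -4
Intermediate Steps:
N = 98
k = -102 (k = 30 - 6*(4 - 6)*(-11) = 30 - (-12)*(-11) = 30 - 6*22 = 30 - 132 = -102)
k + N = -102 + 98 = -4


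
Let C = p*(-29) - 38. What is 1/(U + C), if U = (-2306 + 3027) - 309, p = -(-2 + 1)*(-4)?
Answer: 1/490 ≈ 0.0020408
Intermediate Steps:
p = -4 (p = -(-1)*(-4) = -1*4 = -4)
U = 412 (U = 721 - 309 = 412)
C = 78 (C = -4*(-29) - 38 = 116 - 38 = 78)
1/(U + C) = 1/(412 + 78) = 1/490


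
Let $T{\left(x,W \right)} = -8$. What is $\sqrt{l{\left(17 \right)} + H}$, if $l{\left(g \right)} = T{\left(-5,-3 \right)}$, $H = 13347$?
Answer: $\sqrt{13339} \approx 115.49$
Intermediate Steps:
$l{\left(g \right)} = -8$
$\sqrt{l{\left(17 \right)} + H} = \sqrt{-8 + 13347} = \sqrt{13339}$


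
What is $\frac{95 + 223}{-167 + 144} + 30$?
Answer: $\frac{372}{23} \approx 16.174$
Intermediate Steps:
$\frac{95 + 223}{-167 + 144} + 30 = \frac{318}{-23} + 30 = 318 \left(- \frac{1}{23}\right) + 30 = - \frac{318}{23} + 30 = \frac{372}{23}$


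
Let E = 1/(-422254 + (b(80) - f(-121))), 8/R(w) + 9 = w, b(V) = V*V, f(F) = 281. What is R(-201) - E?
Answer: -332887/8738835 ≈ -0.038093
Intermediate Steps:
b(V) = V**2
R(w) = 8/(-9 + w)
E = -1/416135 (E = 1/(-422254 + (80**2 - 1*281)) = 1/(-422254 + (6400 - 281)) = 1/(-422254 + 6119) = 1/(-416135) = -1/416135 ≈ -2.4031e-6)
R(-201) - E = 8/(-9 - 201) - 1*(-1/416135) = 8/(-210) + 1/416135 = 8*(-1/210) + 1/416135 = -4/105 + 1/416135 = -332887/8738835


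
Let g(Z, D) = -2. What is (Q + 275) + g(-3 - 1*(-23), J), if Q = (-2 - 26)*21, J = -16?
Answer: -315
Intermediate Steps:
Q = -588 (Q = -28*21 = -588)
(Q + 275) + g(-3 - 1*(-23), J) = (-588 + 275) - 2 = -313 - 2 = -315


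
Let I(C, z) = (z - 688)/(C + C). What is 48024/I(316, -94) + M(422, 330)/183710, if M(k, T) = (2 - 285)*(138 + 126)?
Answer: -60607298892/1561535 ≈ -38813.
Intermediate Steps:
M(k, T) = -74712 (M(k, T) = -283*264 = -74712)
I(C, z) = (-688 + z)/(2*C) (I(C, z) = (-688 + z)/((2*C)) = (-688 + z)*(1/(2*C)) = (-688 + z)/(2*C))
48024/I(316, -94) + M(422, 330)/183710 = 48024/(((½)*(-688 - 94)/316)) - 74712/183710 = 48024/(((½)*(1/316)*(-782))) - 74712*1/183710 = 48024/(-391/316) - 37356/91855 = 48024*(-316/391) - 37356/91855 = -659808/17 - 37356/91855 = -60607298892/1561535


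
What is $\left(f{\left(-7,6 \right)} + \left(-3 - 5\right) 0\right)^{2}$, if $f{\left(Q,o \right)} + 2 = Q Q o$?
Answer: $85264$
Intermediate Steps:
$f{\left(Q,o \right)} = -2 + o Q^{2}$ ($f{\left(Q,o \right)} = -2 + Q Q o = -2 + Q^{2} o = -2 + o Q^{2}$)
$\left(f{\left(-7,6 \right)} + \left(-3 - 5\right) 0\right)^{2} = \left(\left(-2 + 6 \left(-7\right)^{2}\right) + \left(-3 - 5\right) 0\right)^{2} = \left(\left(-2 + 6 \cdot 49\right) - 0\right)^{2} = \left(\left(-2 + 294\right) + 0\right)^{2} = \left(292 + 0\right)^{2} = 292^{2} = 85264$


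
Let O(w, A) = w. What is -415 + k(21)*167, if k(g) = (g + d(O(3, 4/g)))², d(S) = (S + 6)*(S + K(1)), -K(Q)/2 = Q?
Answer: 149885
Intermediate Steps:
K(Q) = -2*Q
d(S) = (-2 + S)*(6 + S) (d(S) = (S + 6)*(S - 2*1) = (6 + S)*(S - 2) = (6 + S)*(-2 + S) = (-2 + S)*(6 + S))
k(g) = (9 + g)² (k(g) = (g + (-12 + 3² + 4*3))² = (g + (-12 + 9 + 12))² = (g + 9)² = (9 + g)²)
-415 + k(21)*167 = -415 + (9 + 21)²*167 = -415 + 30²*167 = -415 + 900*167 = -415 + 150300 = 149885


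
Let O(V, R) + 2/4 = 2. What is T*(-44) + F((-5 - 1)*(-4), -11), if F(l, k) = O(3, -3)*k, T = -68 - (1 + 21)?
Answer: 7887/2 ≈ 3943.5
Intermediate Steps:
O(V, R) = 3/2 (O(V, R) = -½ + 2 = 3/2)
T = -90 (T = -68 - 1*22 = -68 - 22 = -90)
F(l, k) = 3*k/2
T*(-44) + F((-5 - 1)*(-4), -11) = -90*(-44) + (3/2)*(-11) = 3960 - 33/2 = 7887/2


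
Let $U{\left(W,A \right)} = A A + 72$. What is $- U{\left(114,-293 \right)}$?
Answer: $-85921$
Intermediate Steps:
$U{\left(W,A \right)} = 72 + A^{2}$ ($U{\left(W,A \right)} = A^{2} + 72 = 72 + A^{2}$)
$- U{\left(114,-293 \right)} = - (72 + \left(-293\right)^{2}) = - (72 + 85849) = \left(-1\right) 85921 = -85921$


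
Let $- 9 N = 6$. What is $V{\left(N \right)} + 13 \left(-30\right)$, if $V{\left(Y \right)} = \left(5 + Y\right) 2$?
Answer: $- \frac{1144}{3} \approx -381.33$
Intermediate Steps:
$N = - \frac{2}{3}$ ($N = \left(- \frac{1}{9}\right) 6 = - \frac{2}{3} \approx -0.66667$)
$V{\left(Y \right)} = 10 + 2 Y$
$V{\left(N \right)} + 13 \left(-30\right) = \left(10 + 2 \left(- \frac{2}{3}\right)\right) + 13 \left(-30\right) = \left(10 - \frac{4}{3}\right) - 390 = \frac{26}{3} - 390 = - \frac{1144}{3}$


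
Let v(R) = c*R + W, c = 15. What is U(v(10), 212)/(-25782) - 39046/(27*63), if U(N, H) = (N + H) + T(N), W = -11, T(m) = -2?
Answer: -47965601/2088342 ≈ -22.968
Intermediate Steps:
v(R) = -11 + 15*R (v(R) = 15*R - 11 = -11 + 15*R)
U(N, H) = -2 + H + N (U(N, H) = (N + H) - 2 = (H + N) - 2 = -2 + H + N)
U(v(10), 212)/(-25782) - 39046/(27*63) = (-2 + 212 + (-11 + 15*10))/(-25782) - 39046/(27*63) = (-2 + 212 + (-11 + 150))*(-1/25782) - 39046/1701 = (-2 + 212 + 139)*(-1/25782) - 39046*1/1701 = 349*(-1/25782) - 5578/243 = -349/25782 - 5578/243 = -47965601/2088342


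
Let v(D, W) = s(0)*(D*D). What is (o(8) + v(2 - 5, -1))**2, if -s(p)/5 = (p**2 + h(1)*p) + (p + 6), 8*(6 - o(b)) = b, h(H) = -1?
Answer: 70225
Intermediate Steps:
o(b) = 6 - b/8
s(p) = -30 - 5*p**2 (s(p) = -5*((p**2 - p) + (p + 6)) = -5*((p**2 - p) + (6 + p)) = -5*(6 + p**2) = -30 - 5*p**2)
v(D, W) = -30*D**2 (v(D, W) = (-30 - 5*0**2)*(D*D) = (-30 - 5*0)*D**2 = (-30 + 0)*D**2 = -30*D**2)
(o(8) + v(2 - 5, -1))**2 = ((6 - 1/8*8) - 30*(2 - 5)**2)**2 = ((6 - 1) - 30*(-3)**2)**2 = (5 - 30*9)**2 = (5 - 270)**2 = (-265)**2 = 70225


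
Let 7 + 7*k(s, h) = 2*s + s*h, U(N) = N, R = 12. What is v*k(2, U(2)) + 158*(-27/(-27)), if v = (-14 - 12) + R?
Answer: 156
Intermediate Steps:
k(s, h) = -1 + 2*s/7 + h*s/7 (k(s, h) = -1 + (2*s + s*h)/7 = -1 + (2*s + h*s)/7 = -1 + (2*s/7 + h*s/7) = -1 + 2*s/7 + h*s/7)
v = -14 (v = (-14 - 12) + 12 = -26 + 12 = -14)
v*k(2, U(2)) + 158*(-27/(-27)) = -14*(-1 + (2/7)*2 + (⅐)*2*2) + 158*(-27/(-27)) = -14*(-1 + 4/7 + 4/7) + 158*(-27*(-1/27)) = -14*⅐ + 158*1 = -2 + 158 = 156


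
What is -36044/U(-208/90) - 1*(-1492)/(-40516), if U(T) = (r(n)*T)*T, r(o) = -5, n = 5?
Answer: 36964321103/27388816 ≈ 1349.6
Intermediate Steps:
U(T) = -5*T² (U(T) = (-5*T)*T = -5*T²)
-36044/U(-208/90) - 1*(-1492)/(-40516) = -36044/((-5*(-208/90)²)) - 1*(-1492)/(-40516) = -36044/((-5*(-208*1/90)²)) + 1492*(-1/40516) = -36044/((-5*(-104/45)²)) - 373/10129 = -36044/((-5*10816/2025)) - 373/10129 = -36044/(-10816/405) - 373/10129 = -36044*(-405/10816) - 373/10129 = 3649455/2704 - 373/10129 = 36964321103/27388816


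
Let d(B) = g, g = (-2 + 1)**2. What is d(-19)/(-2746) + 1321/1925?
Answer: 3625541/5286050 ≈ 0.68587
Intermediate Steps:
g = 1 (g = (-1)**2 = 1)
d(B) = 1
d(-19)/(-2746) + 1321/1925 = 1/(-2746) + 1321/1925 = 1*(-1/2746) + 1321*(1/1925) = -1/2746 + 1321/1925 = 3625541/5286050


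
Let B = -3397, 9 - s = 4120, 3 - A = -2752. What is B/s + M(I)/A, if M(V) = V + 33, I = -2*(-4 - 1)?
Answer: 9535508/11325805 ≈ 0.84193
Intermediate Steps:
A = 2755 (A = 3 - 1*(-2752) = 3 + 2752 = 2755)
s = -4111 (s = 9 - 1*4120 = 9 - 4120 = -4111)
I = 10 (I = -2*(-5) = 10)
M(V) = 33 + V
B/s + M(I)/A = -3397/(-4111) + (33 + 10)/2755 = -3397*(-1/4111) + 43*(1/2755) = 3397/4111 + 43/2755 = 9535508/11325805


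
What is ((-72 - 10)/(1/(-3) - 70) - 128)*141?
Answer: -3773442/211 ≈ -17884.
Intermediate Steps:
((-72 - 10)/(1/(-3) - 70) - 128)*141 = (-82/(-1/3 - 70) - 128)*141 = (-82/(-211/3) - 128)*141 = (-82*(-3/211) - 128)*141 = (246/211 - 128)*141 = -26762/211*141 = -3773442/211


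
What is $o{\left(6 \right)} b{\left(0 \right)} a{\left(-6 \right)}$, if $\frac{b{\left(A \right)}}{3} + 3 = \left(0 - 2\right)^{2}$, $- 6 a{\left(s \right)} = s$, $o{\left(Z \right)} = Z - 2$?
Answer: $12$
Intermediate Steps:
$o{\left(Z \right)} = -2 + Z$ ($o{\left(Z \right)} = Z - 2 = -2 + Z$)
$a{\left(s \right)} = - \frac{s}{6}$
$b{\left(A \right)} = 3$ ($b{\left(A \right)} = -9 + 3 \left(0 - 2\right)^{2} = -9 + 3 \left(-2\right)^{2} = -9 + 3 \cdot 4 = -9 + 12 = 3$)
$o{\left(6 \right)} b{\left(0 \right)} a{\left(-6 \right)} = \left(-2 + 6\right) 3 \left(\left(- \frac{1}{6}\right) \left(-6\right)\right) = 4 \cdot 3 \cdot 1 = 12 \cdot 1 = 12$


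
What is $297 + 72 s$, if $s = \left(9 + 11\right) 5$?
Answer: $7497$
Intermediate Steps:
$s = 100$ ($s = 20 \cdot 5 = 100$)
$297 + 72 s = 297 + 72 \cdot 100 = 297 + 7200 = 7497$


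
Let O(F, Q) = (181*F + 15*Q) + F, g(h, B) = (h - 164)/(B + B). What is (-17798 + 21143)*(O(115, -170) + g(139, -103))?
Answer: 12665190225/206 ≈ 6.1481e+7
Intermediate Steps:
g(h, B) = (-164 + h)/(2*B) (g(h, B) = (-164 + h)/((2*B)) = (-164 + h)*(1/(2*B)) = (-164 + h)/(2*B))
O(F, Q) = 15*Q + 182*F (O(F, Q) = (15*Q + 181*F) + F = 15*Q + 182*F)
(-17798 + 21143)*(O(115, -170) + g(139, -103)) = (-17798 + 21143)*((15*(-170) + 182*115) + (½)*(-164 + 139)/(-103)) = 3345*((-2550 + 20930) + (½)*(-1/103)*(-25)) = 3345*(18380 + 25/206) = 3345*(3786305/206) = 12665190225/206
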